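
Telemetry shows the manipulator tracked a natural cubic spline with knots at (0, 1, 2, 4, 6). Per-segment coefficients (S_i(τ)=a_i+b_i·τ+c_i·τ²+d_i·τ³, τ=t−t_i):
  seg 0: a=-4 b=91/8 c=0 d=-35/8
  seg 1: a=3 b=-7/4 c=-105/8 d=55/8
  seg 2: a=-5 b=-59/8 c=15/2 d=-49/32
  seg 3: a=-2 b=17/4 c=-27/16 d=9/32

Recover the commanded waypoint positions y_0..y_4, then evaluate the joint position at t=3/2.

y_0=-4 y_1=3 y_2=-5 y_3=-2 y_4=2
S(3/2) = -19/64

y_0 = S_0(0) = a_0 = -4
y_1 = S_1(0) = a_1 = 3
y_2 = S_2(0) = a_2 = -5
y_3 = S_3(0) = a_3 = -2
y_4 = S_3(2) = 2
t_q=3/2 is in segment 1 (τ=1/2); S_1(τ)=-19/64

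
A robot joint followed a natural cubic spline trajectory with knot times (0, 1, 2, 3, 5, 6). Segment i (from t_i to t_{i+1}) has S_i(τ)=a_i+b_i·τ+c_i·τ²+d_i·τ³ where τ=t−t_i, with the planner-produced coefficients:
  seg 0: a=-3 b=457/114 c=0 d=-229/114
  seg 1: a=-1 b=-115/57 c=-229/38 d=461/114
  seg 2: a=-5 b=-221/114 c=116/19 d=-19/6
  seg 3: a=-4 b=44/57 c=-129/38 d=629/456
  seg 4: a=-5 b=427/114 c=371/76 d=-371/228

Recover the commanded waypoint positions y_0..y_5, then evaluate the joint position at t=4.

y_0 = S_0(0) = a_0 = -3
y_1 = S_1(0) = a_1 = -1
y_2 = S_2(0) = a_2 = -5
y_3 = S_3(0) = a_3 = -4
y_4 = S_4(0) = a_4 = -5
y_5 = S_4(1) = 2
t_q=4 is in segment 3 (τ=1); S_3(τ)=-797/152

y_0=-3 y_1=-1 y_2=-5 y_3=-4 y_4=-5 y_5=2
S(4) = -797/152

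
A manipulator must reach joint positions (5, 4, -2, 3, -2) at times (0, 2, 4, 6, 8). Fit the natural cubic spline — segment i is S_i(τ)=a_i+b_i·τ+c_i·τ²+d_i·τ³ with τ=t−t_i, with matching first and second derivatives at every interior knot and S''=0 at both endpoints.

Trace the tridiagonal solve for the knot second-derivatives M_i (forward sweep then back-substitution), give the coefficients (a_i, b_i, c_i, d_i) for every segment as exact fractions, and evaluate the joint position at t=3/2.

  seg 0: a=5 b=73/112 c=0 d=-129/448
  seg 1: a=4 b=-157/56 c=-387/224 d=365/448
  seg 2: a=-2 b=1/16 c=177/56 d=-435/448
  seg 3: a=3 b=59/56 c=-597/224 d=199/448
S(3/2) = 2563/512

Δ: Δ0=-1/2, Δ1=-3, Δ2=5/2, Δ3=-5/2
row 1: diag=8, rhs=-15; c'=1/4, d'=-15/8
row 2: denom=8−2·1/4=15/2; d'=(33−2·-15/8)/(15/2)=49/10
row 3: denom=8−2·4/15=112/15; d'=(-30−2·49/10)/(112/15)=-597/112
back: M3=-597/112
back: M2=49/10−4/15·-597/112=177/28
back: M1=-15/8−1/4·177/28=-387/112
M: M0=0, M1=-387/112, M2=177/28, M3=-597/112, M4=0
seg 0: a=5, c=M0/2=0, d=(M1−M0)/(6·2)=-129/448, b=Δ0−h0·(2M0+M1)/6=73/112
seg 1: a=4, c=M1/2=-387/224, d=(M2−M1)/(6·2)=365/448, b=Δ1−h1·(2M1+M2)/6=-157/56
seg 2: a=-2, c=M2/2=177/56, d=(M3−M2)/(6·2)=-435/448, b=Δ2−h2·(2M2+M3)/6=1/16
seg 3: a=3, c=M3/2=-597/224, d=(M4−M3)/(6·2)=199/448, b=Δ3−h3·(2M3+M4)/6=59/56
t_q=3/2 → seg 0, τ=3/2; S=5+73/112·τ+0·τ²+-129/448·τ³=2563/512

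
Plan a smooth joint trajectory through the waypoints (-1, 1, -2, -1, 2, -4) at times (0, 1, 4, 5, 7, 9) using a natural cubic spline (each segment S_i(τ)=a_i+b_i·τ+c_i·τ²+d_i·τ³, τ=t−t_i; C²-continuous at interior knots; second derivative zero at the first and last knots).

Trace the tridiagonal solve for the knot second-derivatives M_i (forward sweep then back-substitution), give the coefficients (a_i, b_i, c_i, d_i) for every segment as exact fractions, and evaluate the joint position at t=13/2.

Δ: Δ0=2, Δ1=-1, Δ2=1, Δ3=3/2, Δ4=-3
row 1: diag=8, rhs=-18; c'=3/8, d'=-9/4
row 2: denom=8−3·3/8=55/8; d'=(12−3·-9/4)/(55/8)=30/11
row 3: denom=6−1·8/55=322/55; d'=(3−1·30/11)/(322/55)=15/322
row 4: denom=8−2·55/161=1178/161; d'=(-27−2·15/322)/(1178/161)=-2181/589
back: M4=-2181/589
back: M3=15/322−55/161·-2181/589=1545/1178
back: M2=30/11−8/55·1545/1178=1494/589
back: M1=-9/4−3/8·1494/589=-3771/1178
M: M0=0, M1=-3771/1178, M2=1494/589, M3=1545/1178, M4=-2181/589, M5=0
seg 0: a=-1, c=M0/2=0, d=(M1−M0)/(6·1)=-1257/2356, b=Δ0−h0·(2M0+M1)/6=5969/2356
seg 1: a=1, c=M1/2=-3771/2356, d=(M2−M1)/(6·3)=751/2356, b=Δ1−h1·(2M1+M2)/6=1099/1178
seg 2: a=-2, c=M2/2=747/589, d=(M3−M2)/(6·1)=-481/2356, b=Δ2−h2·(2M2+M3)/6=-151/2356
seg 3: a=-1, c=M3/2=1545/2356, d=(M4−M3)/(6·2)=-1969/4712, b=Δ3−h3·(2M3+M4)/6=2191/1178
seg 4: a=2, c=M4/2=-2181/1178, d=(M5−M4)/(6·2)=727/2356, b=Δ4−h4·(2M4+M5)/6=-313/589
t_q=13/2 → seg 3, τ=3/2; S=-1+2191/1178·τ+1545/2356·τ²+-1969/4712·τ³=69929/37696

  seg 0: a=-1 b=5969/2356 c=0 d=-1257/2356
  seg 1: a=1 b=1099/1178 c=-3771/2356 d=751/2356
  seg 2: a=-2 b=-151/2356 c=747/589 d=-481/2356
  seg 3: a=-1 b=2191/1178 c=1545/2356 d=-1969/4712
  seg 4: a=2 b=-313/589 c=-2181/1178 d=727/2356
S(13/2) = 69929/37696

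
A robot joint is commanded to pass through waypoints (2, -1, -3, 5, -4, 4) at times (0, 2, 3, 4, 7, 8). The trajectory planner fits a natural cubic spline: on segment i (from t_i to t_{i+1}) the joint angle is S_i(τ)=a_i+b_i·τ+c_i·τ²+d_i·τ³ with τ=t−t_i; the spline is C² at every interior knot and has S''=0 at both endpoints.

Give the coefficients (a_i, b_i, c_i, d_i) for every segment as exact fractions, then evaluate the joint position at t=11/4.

  seg 0: a=2 b=-543/2434 c=0 d=-777/2434
  seg 1: a=-1 b=-9867/2434 c=-2331/1217 d=9661/2434
  seg 2: a=-3 b=4896/1217 c=24321/2434 d=-14641/2434
  seg 3: a=5 b=14511/2434 c=-9801/1217 d=12331/7302
  seg 4: a=-4 b=3939/1217 c=17391/2434 d=-5797/2434
S(11/4) = -536377/155776

Δ: Δ0=-3/2, Δ1=-2, Δ2=8, Δ3=-3, Δ4=8
row 1: diag=6, rhs=-3; c'=1/6, d'=-1/2
row 2: denom=4−1·1/6=23/6; d'=(60−1·-1/2)/(23/6)=363/23
row 3: denom=8−1·6/23=178/23; d'=(-66−1·363/23)/(178/23)=-1881/178
row 4: denom=8−3·69/178=1217/178; d'=(66−3·-1881/178)/(1217/178)=17391/1217
back: M4=17391/1217
back: M3=-1881/178−69/178·17391/1217=-19602/1217
back: M2=363/23−6/23·-19602/1217=24321/1217
back: M1=-1/2−1/6·24321/1217=-4662/1217
M: M0=0, M1=-4662/1217, M2=24321/1217, M3=-19602/1217, M4=17391/1217, M5=0
seg 0: a=2, c=M0/2=0, d=(M1−M0)/(6·2)=-777/2434, b=Δ0−h0·(2M0+M1)/6=-543/2434
seg 1: a=-1, c=M1/2=-2331/1217, d=(M2−M1)/(6·1)=9661/2434, b=Δ1−h1·(2M1+M2)/6=-9867/2434
seg 2: a=-3, c=M2/2=24321/2434, d=(M3−M2)/(6·1)=-14641/2434, b=Δ2−h2·(2M2+M3)/6=4896/1217
seg 3: a=5, c=M3/2=-9801/1217, d=(M4−M3)/(6·3)=12331/7302, b=Δ3−h3·(2M3+M4)/6=14511/2434
seg 4: a=-4, c=M4/2=17391/2434, d=(M5−M4)/(6·1)=-5797/2434, b=Δ4−h4·(2M4+M5)/6=3939/1217
t_q=11/4 → seg 1, τ=3/4; S=-1+-9867/2434·τ+-2331/1217·τ²+9661/2434·τ³=-536377/155776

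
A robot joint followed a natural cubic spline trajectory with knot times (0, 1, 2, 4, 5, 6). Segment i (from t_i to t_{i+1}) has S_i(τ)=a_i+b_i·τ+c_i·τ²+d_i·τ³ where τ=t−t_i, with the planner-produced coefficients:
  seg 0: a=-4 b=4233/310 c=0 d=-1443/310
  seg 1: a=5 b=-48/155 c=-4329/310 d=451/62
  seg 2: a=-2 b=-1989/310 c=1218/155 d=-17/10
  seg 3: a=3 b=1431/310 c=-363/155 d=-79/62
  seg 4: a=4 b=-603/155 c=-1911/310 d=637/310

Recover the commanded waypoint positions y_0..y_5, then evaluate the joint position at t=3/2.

y_0 = S_0(0) = a_0 = -4
y_1 = S_1(0) = a_1 = 5
y_2 = S_2(0) = a_2 = -2
y_3 = S_3(0) = a_3 = 3
y_4 = S_4(0) = a_4 = 4
y_5 = S_4(1) = -4
t_q=3/2 is in segment 1 (τ=1/2); S_1(τ)=5613/2480

y_0=-4 y_1=5 y_2=-2 y_3=3 y_4=4 y_5=-4
S(3/2) = 5613/2480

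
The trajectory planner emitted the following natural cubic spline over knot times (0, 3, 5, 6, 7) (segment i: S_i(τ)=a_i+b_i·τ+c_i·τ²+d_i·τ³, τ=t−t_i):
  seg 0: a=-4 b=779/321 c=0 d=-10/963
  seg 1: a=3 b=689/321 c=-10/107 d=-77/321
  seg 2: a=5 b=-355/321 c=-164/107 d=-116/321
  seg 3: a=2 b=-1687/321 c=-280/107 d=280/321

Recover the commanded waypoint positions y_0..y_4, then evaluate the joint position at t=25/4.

y_0=-4 y_1=3 y_2=5 y_3=2 y_4=-5
S(25/4) = 459/856

y_0 = S_0(0) = a_0 = -4
y_1 = S_1(0) = a_1 = 3
y_2 = S_2(0) = a_2 = 5
y_3 = S_3(0) = a_3 = 2
y_4 = S_3(1) = -5
t_q=25/4 is in segment 3 (τ=1/4); S_3(τ)=459/856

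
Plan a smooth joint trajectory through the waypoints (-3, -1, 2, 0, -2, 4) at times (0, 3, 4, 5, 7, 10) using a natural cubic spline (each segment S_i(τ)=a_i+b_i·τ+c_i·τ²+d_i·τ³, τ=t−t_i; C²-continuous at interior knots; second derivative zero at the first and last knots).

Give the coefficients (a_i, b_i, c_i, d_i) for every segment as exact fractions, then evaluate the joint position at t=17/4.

  seg 0: a=-3 b=-623/828 c=0 d=1175/7452
  seg 1: a=-1 b=1451/414 c=1175/828 d=-177/92
  seg 2: a=2 b=473/828 c=-901/207 d=1475/828
  seg 3: a=0 b=-385/138 c=821/828 d=-10/207
  seg 4: a=-2 b=247/414 c=581/828 d=-581/7452
S(17/4) = 11179/5888

Δ: Δ0=2/3, Δ1=3, Δ2=-2, Δ3=-1, Δ4=2
row 1: diag=8, rhs=14; c'=1/8, d'=7/4
row 2: denom=4−1·1/8=31/8; d'=(-30−1·7/4)/(31/8)=-254/31
row 3: denom=6−1·8/31=178/31; d'=(6−1·-254/31)/(178/31)=220/89
row 4: denom=10−2·31/89=828/89; d'=(18−2·220/89)/(828/89)=581/414
back: M4=581/414
back: M3=220/89−31/89·581/414=821/414
back: M2=-254/31−8/31·821/414=-1802/207
back: M1=7/4−1/8·-1802/207=1175/414
M: M0=0, M1=1175/414, M2=-1802/207, M3=821/414, M4=581/414, M5=0
seg 0: a=-3, c=M0/2=0, d=(M1−M0)/(6·3)=1175/7452, b=Δ0−h0·(2M0+M1)/6=-623/828
seg 1: a=-1, c=M1/2=1175/828, d=(M2−M1)/(6·1)=-177/92, b=Δ1−h1·(2M1+M2)/6=1451/414
seg 2: a=2, c=M2/2=-901/207, d=(M3−M2)/(6·1)=1475/828, b=Δ2−h2·(2M2+M3)/6=473/828
seg 3: a=0, c=M3/2=821/828, d=(M4−M3)/(6·2)=-10/207, b=Δ3−h3·(2M3+M4)/6=-385/138
seg 4: a=-2, c=M4/2=581/828, d=(M5−M4)/(6·3)=-581/7452, b=Δ4−h4·(2M4+M5)/6=247/414
t_q=17/4 → seg 2, τ=1/4; S=2+473/828·τ+-901/207·τ²+1475/828·τ³=11179/5888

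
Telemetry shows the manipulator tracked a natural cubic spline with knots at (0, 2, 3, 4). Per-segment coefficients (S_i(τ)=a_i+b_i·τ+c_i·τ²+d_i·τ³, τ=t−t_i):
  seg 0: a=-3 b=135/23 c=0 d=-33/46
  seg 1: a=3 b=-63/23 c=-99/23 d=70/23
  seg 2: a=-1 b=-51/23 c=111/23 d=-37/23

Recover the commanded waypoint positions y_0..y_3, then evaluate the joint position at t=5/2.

y_0 = S_0(0) = a_0 = -3
y_1 = S_1(0) = a_1 = 3
y_2 = S_2(0) = a_2 = -1
y_3 = S_2(1) = 0
t_q=5/2 is in segment 1 (τ=1/2); S_1(τ)=43/46

y_0=-3 y_1=3 y_2=-1 y_3=0
S(5/2) = 43/46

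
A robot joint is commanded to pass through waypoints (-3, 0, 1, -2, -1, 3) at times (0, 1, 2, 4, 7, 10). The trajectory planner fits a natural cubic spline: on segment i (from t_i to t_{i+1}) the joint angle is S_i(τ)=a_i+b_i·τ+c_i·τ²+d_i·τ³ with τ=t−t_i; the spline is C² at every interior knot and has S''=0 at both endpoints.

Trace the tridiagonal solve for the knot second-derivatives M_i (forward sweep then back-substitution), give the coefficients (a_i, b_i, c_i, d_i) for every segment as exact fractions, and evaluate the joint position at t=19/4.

Δ: Δ0=3, Δ1=1, Δ2=-3/2, Δ3=1/3, Δ4=4/3
row 1: diag=4, rhs=-12; c'=1/4, d'=-3
row 2: denom=6−1·1/4=23/4; d'=(-15−1·-3)/(23/4)=-48/23
row 3: denom=10−2·8/23=214/23; d'=(11−2·-48/23)/(214/23)=349/214
row 4: denom=12−3·69/214=2361/214; d'=(6−3·349/214)/(2361/214)=79/787
back: M4=79/787
back: M3=349/214−69/214·79/787=1258/787
back: M2=-48/23−8/23·1258/787=-2080/787
back: M1=-3−1/4·-2080/787=-1841/787
M: M0=0, M1=-1841/787, M2=-2080/787, M3=1258/787, M4=79/787, M5=0
seg 0: a=-3, c=M0/2=0, d=(M1−M0)/(6·1)=-1841/4722, b=Δ0−h0·(2M0+M1)/6=16007/4722
seg 1: a=0, c=M1/2=-1841/1574, d=(M2−M1)/(6·1)=-239/4722, b=Δ1−h1·(2M1+M2)/6=5242/2361
seg 2: a=1, c=M2/2=-1040/787, d=(M3−M2)/(6·2)=1669/4722, b=Δ2−h2·(2M2+M3)/6=-1279/4722
seg 3: a=-2, c=M3/2=629/787, d=(M4−M3)/(6·3)=-131/1574, b=Δ3−h3·(2M3+M4)/6=-6211/4722
seg 4: a=-1, c=M4/2=79/1574, d=(M5−M4)/(6·3)=-79/14166, b=Δ4−h4·(2M4+M5)/6=2911/2361
t_q=19/4 → seg 3, τ=3/4; S=-2+-6211/4722·τ+629/787·τ²+-131/1574·τ³=-259097/100736

  seg 0: a=-3 b=16007/4722 c=0 d=-1841/4722
  seg 1: a=0 b=5242/2361 c=-1841/1574 d=-239/4722
  seg 2: a=1 b=-1279/4722 c=-1040/787 d=1669/4722
  seg 3: a=-2 b=-6211/4722 c=629/787 d=-131/1574
  seg 4: a=-1 b=2911/2361 c=79/1574 d=-79/14166
S(19/4) = -259097/100736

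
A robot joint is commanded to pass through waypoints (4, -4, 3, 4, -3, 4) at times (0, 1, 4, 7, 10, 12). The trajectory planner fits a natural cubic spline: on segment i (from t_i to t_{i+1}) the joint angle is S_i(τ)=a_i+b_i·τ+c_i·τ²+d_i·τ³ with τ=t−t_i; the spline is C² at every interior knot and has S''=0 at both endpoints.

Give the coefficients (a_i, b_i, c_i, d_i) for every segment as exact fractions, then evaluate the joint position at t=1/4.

  seg 0: a=4 b=-56399/5958 c=0 d=8735/5958
  seg 1: a=-4 b=-15097/2979 c=8735/1986 d=-34519/53622
  seg 2: a=3 b=23479/5958 c=-4157/2979 d=3449/53622
  seg 3: a=4 b=-8029/2979 c=-4865/5958 d=16751/53622
  seg 4: a=-3 b=5005/5958 c=1981/993 d=-1981/5958
S(1/4) = 210533/127104

Δ: Δ0=-8, Δ1=7/3, Δ2=1/3, Δ3=-7/3, Δ4=7/2
row 1: diag=8, rhs=62; c'=3/8, d'=31/4
row 2: denom=12−3·3/8=87/8; d'=(-12−3·31/4)/(87/8)=-94/29
row 3: denom=12−3·8/29=324/29; d'=(-16−3·-94/29)/(324/29)=-91/162
row 4: denom=10−3·29/108=331/36; d'=(35−3·-91/162)/(331/36)=3962/993
back: M4=3962/993
back: M3=-91/162−29/108·3962/993=-4865/2979
back: M2=-94/29−8/29·-4865/2979=-8314/2979
back: M1=31/4−3/8·-8314/2979=8735/993
M: M0=0, M1=8735/993, M2=-8314/2979, M3=-4865/2979, M4=3962/993, M5=0
seg 0: a=4, c=M0/2=0, d=(M1−M0)/(6·1)=8735/5958, b=Δ0−h0·(2M0+M1)/6=-56399/5958
seg 1: a=-4, c=M1/2=8735/1986, d=(M2−M1)/(6·3)=-34519/53622, b=Δ1−h1·(2M1+M2)/6=-15097/2979
seg 2: a=3, c=M2/2=-4157/2979, d=(M3−M2)/(6·3)=3449/53622, b=Δ2−h2·(2M2+M3)/6=23479/5958
seg 3: a=4, c=M3/2=-4865/5958, d=(M4−M3)/(6·3)=16751/53622, b=Δ3−h3·(2M3+M4)/6=-8029/2979
seg 4: a=-3, c=M4/2=1981/993, d=(M5−M4)/(6·2)=-1981/5958, b=Δ4−h4·(2M4+M5)/6=5005/5958
t_q=1/4 → seg 0, τ=1/4; S=4+-56399/5958·τ+0·τ²+8735/5958·τ³=210533/127104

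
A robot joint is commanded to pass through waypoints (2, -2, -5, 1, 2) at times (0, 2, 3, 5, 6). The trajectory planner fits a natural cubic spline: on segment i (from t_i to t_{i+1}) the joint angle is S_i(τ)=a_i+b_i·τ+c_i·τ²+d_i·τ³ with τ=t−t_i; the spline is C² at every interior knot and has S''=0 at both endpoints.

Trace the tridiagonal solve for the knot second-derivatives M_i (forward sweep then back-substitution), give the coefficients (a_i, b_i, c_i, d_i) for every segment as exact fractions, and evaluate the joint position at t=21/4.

Δ: Δ0=-2, Δ1=-3, Δ2=3, Δ3=1
row 1: diag=6, rhs=-6; c'=1/6, d'=-1
row 2: denom=6−1·1/6=35/6; d'=(36−1·-1)/(35/6)=222/35
row 3: denom=6−2·12/35=186/35; d'=(-12−2·222/35)/(186/35)=-144/31
back: M3=-144/31
back: M2=222/35−12/35·-144/31=246/31
back: M1=-1−1/6·246/31=-72/31
M: M0=0, M1=-72/31, M2=246/31, M3=-144/31, M4=0
seg 0: a=2, c=M0/2=0, d=(M1−M0)/(6·2)=-6/31, b=Δ0−h0·(2M0+M1)/6=-38/31
seg 1: a=-2, c=M1/2=-36/31, d=(M2−M1)/(6·1)=53/31, b=Δ1−h1·(2M1+M2)/6=-110/31
seg 2: a=-5, c=M2/2=123/31, d=(M3−M2)/(6·2)=-65/62, b=Δ2−h2·(2M2+M3)/6=-23/31
seg 3: a=1, c=M3/2=-72/31, d=(M4−M3)/(6·1)=24/31, b=Δ3−h3·(2M3+M4)/6=79/31
t_q=21/4 → seg 3, τ=1/4; S=1+79/31·τ+-72/31·τ²+24/31·τ³=373/248

  seg 0: a=2 b=-38/31 c=0 d=-6/31
  seg 1: a=-2 b=-110/31 c=-36/31 d=53/31
  seg 2: a=-5 b=-23/31 c=123/31 d=-65/62
  seg 3: a=1 b=79/31 c=-72/31 d=24/31
S(21/4) = 373/248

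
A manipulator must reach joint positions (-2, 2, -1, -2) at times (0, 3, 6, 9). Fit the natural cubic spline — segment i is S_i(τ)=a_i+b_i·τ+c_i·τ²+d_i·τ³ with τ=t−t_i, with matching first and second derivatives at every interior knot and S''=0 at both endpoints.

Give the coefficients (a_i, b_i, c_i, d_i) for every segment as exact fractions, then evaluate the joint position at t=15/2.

  seg 0: a=-2 b=2 c=0 d=-2/27
  seg 1: a=2 b=0 c=-2/3 d=1/9
  seg 2: a=-1 b=-1 c=1/3 d=-1/27
S(15/2) = -15/8

Δ: Δ0=4/3, Δ1=-1, Δ2=-1/3
row 1: diag=12, rhs=-14; c'=1/4, d'=-7/6
row 2: denom=12−3·1/4=45/4; d'=(4−3·-7/6)/(45/4)=2/3
back: M2=2/3
back: M1=-7/6−1/4·2/3=-4/3
M: M0=0, M1=-4/3, M2=2/3, M3=0
seg 0: a=-2, c=M0/2=0, d=(M1−M0)/(6·3)=-2/27, b=Δ0−h0·(2M0+M1)/6=2
seg 1: a=2, c=M1/2=-2/3, d=(M2−M1)/(6·3)=1/9, b=Δ1−h1·(2M1+M2)/6=0
seg 2: a=-1, c=M2/2=1/3, d=(M3−M2)/(6·3)=-1/27, b=Δ2−h2·(2M2+M3)/6=-1
t_q=15/2 → seg 2, τ=3/2; S=-1+-1·τ+1/3·τ²+-1/27·τ³=-15/8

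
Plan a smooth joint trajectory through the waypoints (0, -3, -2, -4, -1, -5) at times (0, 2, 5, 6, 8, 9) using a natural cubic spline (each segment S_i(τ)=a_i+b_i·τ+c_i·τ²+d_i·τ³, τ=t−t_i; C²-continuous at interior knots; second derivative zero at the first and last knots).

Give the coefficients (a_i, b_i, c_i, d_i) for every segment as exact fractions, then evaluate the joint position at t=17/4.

  seg 0: a=0 b=-3656/1659 c=0 d=2335/13272
  seg 1: a=-3 b=-307/3318 c=2335/2212 d=-2021/6636
  seg 2: a=-2 b=-13151/6636 c=-932/553 d=11063/6636
  seg 3: a=-4 b=-1165/3318 c=7335/2212 d=-15863/13272
  seg 4: a=-1 b=-2372/1659 c=-2132/553 d=2132/1659
S(17/4) = -188739/141568

Δ: Δ0=-3/2, Δ1=1/3, Δ2=-2, Δ3=3/2, Δ4=-4
row 1: diag=10, rhs=11; c'=3/10, d'=11/10
row 2: denom=8−3·3/10=71/10; d'=(-14−3·11/10)/(71/10)=-173/71
row 3: denom=6−1·10/71=416/71; d'=(21−1·-173/71)/(416/71)=4
row 4: denom=6−2·71/208=553/104; d'=(-33−2·4)/(553/104)=-4264/553
back: M4=-4264/553
back: M3=4−71/208·-4264/553=7335/1106
back: M2=-173/71−10/71·7335/1106=-1864/553
back: M1=11/10−3/10·-1864/553=2335/1106
M: M0=0, M1=2335/1106, M2=-1864/553, M3=7335/1106, M4=-4264/553, M5=0
seg 0: a=0, c=M0/2=0, d=(M1−M0)/(6·2)=2335/13272, b=Δ0−h0·(2M0+M1)/6=-3656/1659
seg 1: a=-3, c=M1/2=2335/2212, d=(M2−M1)/(6·3)=-2021/6636, b=Δ1−h1·(2M1+M2)/6=-307/3318
seg 2: a=-2, c=M2/2=-932/553, d=(M3−M2)/(6·1)=11063/6636, b=Δ2−h2·(2M2+M3)/6=-13151/6636
seg 3: a=-4, c=M3/2=7335/2212, d=(M4−M3)/(6·2)=-15863/13272, b=Δ3−h3·(2M3+M4)/6=-1165/3318
seg 4: a=-1, c=M4/2=-2132/553, d=(M5−M4)/(6·1)=2132/1659, b=Δ4−h4·(2M4+M5)/6=-2372/1659
t_q=17/4 → seg 1, τ=9/4; S=-3+-307/3318·τ+2335/2212·τ²+-2021/6636·τ³=-188739/141568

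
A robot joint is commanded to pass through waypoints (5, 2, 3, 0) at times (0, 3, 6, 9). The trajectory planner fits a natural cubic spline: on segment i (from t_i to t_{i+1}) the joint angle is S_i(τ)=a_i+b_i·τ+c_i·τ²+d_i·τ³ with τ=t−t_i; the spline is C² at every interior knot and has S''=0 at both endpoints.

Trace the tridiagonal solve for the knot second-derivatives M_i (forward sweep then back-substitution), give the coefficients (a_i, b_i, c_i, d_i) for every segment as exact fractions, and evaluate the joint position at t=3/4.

Δ: Δ0=-1, Δ1=1/3, Δ2=-1
row 1: diag=12, rhs=8; c'=1/4, d'=2/3
row 2: denom=12−3·1/4=45/4; d'=(-8−3·2/3)/(45/4)=-8/9
back: M2=-8/9
back: M1=2/3−1/4·-8/9=8/9
M: M0=0, M1=8/9, M2=-8/9, M3=0
seg 0: a=5, c=M0/2=0, d=(M1−M0)/(6·3)=4/81, b=Δ0−h0·(2M0+M1)/6=-13/9
seg 1: a=2, c=M1/2=4/9, d=(M2−M1)/(6·3)=-8/81, b=Δ1−h1·(2M1+M2)/6=-1/9
seg 2: a=3, c=M2/2=-4/9, d=(M3−M2)/(6·3)=4/81, b=Δ2−h2·(2M2+M3)/6=-1/9
t_q=3/4 → seg 0, τ=3/4; S=5+-13/9·τ+0·τ²+4/81·τ³=63/16

  seg 0: a=5 b=-13/9 c=0 d=4/81
  seg 1: a=2 b=-1/9 c=4/9 d=-8/81
  seg 2: a=3 b=-1/9 c=-4/9 d=4/81
S(3/4) = 63/16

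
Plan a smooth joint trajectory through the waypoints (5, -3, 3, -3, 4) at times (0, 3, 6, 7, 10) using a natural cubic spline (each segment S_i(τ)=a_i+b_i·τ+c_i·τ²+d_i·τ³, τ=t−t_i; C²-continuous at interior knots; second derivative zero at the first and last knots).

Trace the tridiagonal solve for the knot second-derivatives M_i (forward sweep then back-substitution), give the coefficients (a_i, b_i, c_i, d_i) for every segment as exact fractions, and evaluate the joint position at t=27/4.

Δ: Δ0=-8/3, Δ1=2, Δ2=-6, Δ3=7/3
row 1: diag=12, rhs=28; c'=1/4, d'=7/3
row 2: denom=8−3·1/4=29/4; d'=(-48−3·7/3)/(29/4)=-220/29
row 3: denom=8−1·4/29=228/29; d'=(50−1·-220/29)/(228/29)=835/114
back: M3=835/114
back: M2=-220/29−4/29·835/114=-490/57
back: M1=7/3−1/4·-490/57=511/114
M: M0=0, M1=511/114, M2=-490/57, M3=835/114, M4=0
seg 0: a=5, c=M0/2=0, d=(M1−M0)/(6·3)=511/2052, b=Δ0−h0·(2M0+M1)/6=-373/76
seg 1: a=-3, c=M1/2=511/228, d=(M2−M1)/(6·3)=-497/684, b=Δ1−h1·(2M1+M2)/6=69/38
seg 2: a=3, c=M2/2=-245/57, d=(M3−M2)/(6·1)=605/228, b=Δ2−h2·(2M2+M3)/6=-331/76
seg 3: a=-3, c=M3/2=835/228, d=(M4−M3)/(6·3)=-835/2052, b=Δ3−h3·(2M3+M4)/6=-569/114
t_q=27/4 → seg 2, τ=3/4; S=3+-331/76·τ+-245/57·τ²+605/228·τ³=-7611/4864

  seg 0: a=5 b=-373/76 c=0 d=511/2052
  seg 1: a=-3 b=69/38 c=511/228 d=-497/684
  seg 2: a=3 b=-331/76 c=-245/57 d=605/228
  seg 3: a=-3 b=-569/114 c=835/228 d=-835/2052
S(27/4) = -7611/4864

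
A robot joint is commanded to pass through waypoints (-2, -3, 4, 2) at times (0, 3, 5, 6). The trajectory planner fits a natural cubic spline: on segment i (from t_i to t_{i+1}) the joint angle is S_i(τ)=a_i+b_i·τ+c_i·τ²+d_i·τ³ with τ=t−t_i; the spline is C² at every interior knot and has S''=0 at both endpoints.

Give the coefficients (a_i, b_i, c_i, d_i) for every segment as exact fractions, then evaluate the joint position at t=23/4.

  seg 0: a=-2 b=-181/84 c=0 d=17/84
  seg 1: a=-3 b=139/42 c=51/28 d=-145/168
  seg 2: a=4 b=5/21 c=-47/14 d=47/42
S(23/4) = 2475/896

Δ: Δ0=-1/3, Δ1=7/2, Δ2=-2
row 1: diag=10, rhs=23; c'=1/5, d'=23/10
row 2: denom=6−2·1/5=28/5; d'=(-33−2·23/10)/(28/5)=-47/7
back: M2=-47/7
back: M1=23/10−1/5·-47/7=51/14
M: M0=0, M1=51/14, M2=-47/7, M3=0
seg 0: a=-2, c=M0/2=0, d=(M1−M0)/(6·3)=17/84, b=Δ0−h0·(2M0+M1)/6=-181/84
seg 1: a=-3, c=M1/2=51/28, d=(M2−M1)/(6·2)=-145/168, b=Δ1−h1·(2M1+M2)/6=139/42
seg 2: a=4, c=M2/2=-47/14, d=(M3−M2)/(6·1)=47/42, b=Δ2−h2·(2M2+M3)/6=5/21
t_q=23/4 → seg 2, τ=3/4; S=4+5/21·τ+-47/14·τ²+47/42·τ³=2475/896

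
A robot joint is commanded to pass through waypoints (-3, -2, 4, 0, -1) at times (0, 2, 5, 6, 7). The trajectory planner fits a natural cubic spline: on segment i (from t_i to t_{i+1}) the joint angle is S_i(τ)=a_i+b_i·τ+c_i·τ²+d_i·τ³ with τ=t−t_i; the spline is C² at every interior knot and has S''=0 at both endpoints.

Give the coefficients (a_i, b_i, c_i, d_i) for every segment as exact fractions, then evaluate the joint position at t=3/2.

  seg 0: a=-3 b=-59/137 c=0 d=255/1096
  seg 1: a=-2 b=647/274 c=765/548 d=-277/548
  seg 2: a=4 b=-1595/548 c=-432/137 d=1131/548
  seg 3: a=0 b=-829/274 c=1665/548 d=-555/548
S(3/2) = -25083/8768

Δ: Δ0=1/2, Δ1=2, Δ2=-4, Δ3=-1
row 1: diag=10, rhs=9; c'=3/10, d'=9/10
row 2: denom=8−3·3/10=71/10; d'=(-36−3·9/10)/(71/10)=-387/71
row 3: denom=4−1·10/71=274/71; d'=(18−1·-387/71)/(274/71)=1665/274
back: M3=1665/274
back: M2=-387/71−10/71·1665/274=-864/137
back: M1=9/10−3/10·-864/137=765/274
M: M0=0, M1=765/274, M2=-864/137, M3=1665/274, M4=0
seg 0: a=-3, c=M0/2=0, d=(M1−M0)/(6·2)=255/1096, b=Δ0−h0·(2M0+M1)/6=-59/137
seg 1: a=-2, c=M1/2=765/548, d=(M2−M1)/(6·3)=-277/548, b=Δ1−h1·(2M1+M2)/6=647/274
seg 2: a=4, c=M2/2=-432/137, d=(M3−M2)/(6·1)=1131/548, b=Δ2−h2·(2M2+M3)/6=-1595/548
seg 3: a=0, c=M3/2=1665/548, d=(M4−M3)/(6·1)=-555/548, b=Δ3−h3·(2M3+M4)/6=-829/274
t_q=3/2 → seg 0, τ=3/2; S=-3+-59/137·τ+0·τ²+255/1096·τ³=-25083/8768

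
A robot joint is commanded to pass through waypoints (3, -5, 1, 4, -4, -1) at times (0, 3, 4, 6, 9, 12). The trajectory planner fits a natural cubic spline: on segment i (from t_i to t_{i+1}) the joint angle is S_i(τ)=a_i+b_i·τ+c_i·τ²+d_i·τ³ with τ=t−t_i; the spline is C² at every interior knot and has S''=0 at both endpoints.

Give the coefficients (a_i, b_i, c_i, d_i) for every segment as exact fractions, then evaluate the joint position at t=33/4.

Δ: Δ0=-8/3, Δ1=6, Δ2=3/2, Δ3=-8/3, Δ4=1
row 1: diag=8, rhs=52; c'=1/8, d'=13/2
row 2: denom=6−1·1/8=47/8; d'=(-27−1·13/2)/(47/8)=-268/47
row 3: denom=10−2·16/47=438/47; d'=(-25−2·-268/47)/(438/47)=-213/146
row 4: denom=12−3·47/146=1611/146; d'=(22−3·-213/146)/(1611/146)=3851/1611
back: M4=3851/1611
back: M3=-213/146−47/146·3851/1611=-3590/1611
back: M2=-268/47−16/47·-3590/1611=-7964/1611
back: M1=13/2−1/8·-7964/1611=11467/1611
M: M0=0, M1=11467/1611, M2=-7964/1611, M3=-3590/1611, M4=3851/1611, M5=0
seg 0: a=3, c=M0/2=0, d=(M1−M0)/(6·3)=11467/28998, b=Δ0−h0·(2M0+M1)/6=-20059/3222
seg 1: a=-5, c=M1/2=11467/3222, d=(M2−M1)/(6·1)=-2159/1074, b=Δ1−h1·(2M1+M2)/6=7171/1611
seg 2: a=1, c=M2/2=-3982/1611, d=(M3−M2)/(6·2)=81/358, b=Δ2−h2·(2M2+M3)/6=17845/3222
seg 3: a=4, c=M3/2=-1795/1611, d=(M4−M3)/(6·3)=7441/28998, b=Δ3−h3·(2M3+M4)/6=-5263/3222
seg 4: a=-4, c=M4/2=3851/3222, d=(M5−M4)/(6·3)=-3851/28998, b=Δ4−h4·(2M4+M5)/6=-2240/1611
t_q=33/4 → seg 3, τ=9/4; S=4+-5263/3222·τ+-1795/1611·τ²+7441/28998·τ³=-54831/22912

  seg 0: a=3 b=-20059/3222 c=0 d=11467/28998
  seg 1: a=-5 b=7171/1611 c=11467/3222 d=-2159/1074
  seg 2: a=1 b=17845/3222 c=-3982/1611 d=81/358
  seg 3: a=4 b=-5263/3222 c=-1795/1611 d=7441/28998
  seg 4: a=-4 b=-2240/1611 c=3851/3222 d=-3851/28998
S(33/4) = -54831/22912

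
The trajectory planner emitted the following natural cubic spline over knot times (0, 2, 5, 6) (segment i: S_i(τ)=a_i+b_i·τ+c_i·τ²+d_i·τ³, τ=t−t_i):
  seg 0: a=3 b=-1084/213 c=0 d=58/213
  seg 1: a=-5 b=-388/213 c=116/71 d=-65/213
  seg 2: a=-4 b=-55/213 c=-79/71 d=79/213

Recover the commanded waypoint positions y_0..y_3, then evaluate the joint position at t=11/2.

y_0 = S_0(0) = a_0 = 3
y_1 = S_1(0) = a_1 = -5
y_2 = S_2(0) = a_2 = -4
y_3 = S_2(1) = -5
t_q=11/2 is in segment 2 (τ=1/2); S_2(τ)=-2477/568

y_0=3 y_1=-5 y_2=-4 y_3=-5
S(11/2) = -2477/568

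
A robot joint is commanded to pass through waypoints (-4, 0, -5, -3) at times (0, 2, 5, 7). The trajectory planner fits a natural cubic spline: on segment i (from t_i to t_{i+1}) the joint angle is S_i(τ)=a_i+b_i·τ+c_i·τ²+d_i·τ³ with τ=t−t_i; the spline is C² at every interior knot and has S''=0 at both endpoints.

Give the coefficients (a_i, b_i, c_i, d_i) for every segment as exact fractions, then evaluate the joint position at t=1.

Δ: Δ0=2, Δ1=-5/3, Δ2=1
row 1: diag=10, rhs=-22; c'=3/10, d'=-11/5
row 2: denom=10−3·3/10=91/10; d'=(16−3·-11/5)/(91/10)=226/91
back: M2=226/91
back: M1=-11/5−3/10·226/91=-268/91
M: M0=0, M1=-268/91, M2=226/91, M3=0
seg 0: a=-4, c=M0/2=0, d=(M1−M0)/(6·2)=-67/273, b=Δ0−h0·(2M0+M1)/6=814/273
seg 1: a=0, c=M1/2=-134/91, d=(M2−M1)/(6·3)=19/63, b=Δ1−h1·(2M1+M2)/6=10/273
seg 2: a=-5, c=M2/2=113/91, d=(M3−M2)/(6·2)=-113/546, b=Δ2−h2·(2M2+M3)/6=-179/273
t_q=1 → seg 0, τ=1; S=-4+814/273·τ+0·τ²+-67/273·τ³=-115/91

  seg 0: a=-4 b=814/273 c=0 d=-67/273
  seg 1: a=0 b=10/273 c=-134/91 d=19/63
  seg 2: a=-5 b=-179/273 c=113/91 d=-113/546
S(1) = -115/91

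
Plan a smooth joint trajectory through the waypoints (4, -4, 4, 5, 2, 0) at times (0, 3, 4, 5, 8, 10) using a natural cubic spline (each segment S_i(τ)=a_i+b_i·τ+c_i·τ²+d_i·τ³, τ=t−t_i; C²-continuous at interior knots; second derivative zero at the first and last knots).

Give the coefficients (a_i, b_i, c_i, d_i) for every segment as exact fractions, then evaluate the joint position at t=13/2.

Δ: Δ0=-8/3, Δ1=8, Δ2=1, Δ3=-1, Δ4=-1
row 1: diag=8, rhs=64; c'=1/8, d'=8
row 2: denom=4−1·1/8=31/8; d'=(-42−1·8)/(31/8)=-400/31
row 3: denom=8−1·8/31=240/31; d'=(-12−1·-400/31)/(240/31)=7/60
row 4: denom=10−3·31/80=707/80; d'=(0−3·7/60)/(707/80)=-4/101
back: M4=-4/101
back: M3=7/60−31/80·-4/101=40/303
back: M2=-400/31−8/31·40/303=-3920/303
back: M1=8−1/8·-3920/303=2914/303
M: M0=0, M1=2914/303, M2=-3920/303, M3=40/303, M4=-4/101, M5=0
seg 0: a=4, c=M0/2=0, d=(M1−M0)/(6·3)=1457/2727, b=Δ0−h0·(2M0+M1)/6=-755/101
seg 1: a=-4, c=M1/2=1457/303, d=(M2−M1)/(6·1)=-1139/303, b=Δ1−h1·(2M1+M2)/6=702/101
seg 2: a=4, c=M2/2=-1960/303, d=(M3−M2)/(6·1)=220/101, b=Δ2−h2·(2M2+M3)/6=1603/303
seg 3: a=5, c=M3/2=20/303, d=(M4−M3)/(6·3)=-26/2727, b=Δ3−h3·(2M3+M4)/6=-337/303
seg 4: a=2, c=M4/2=-2/101, d=(M5−M4)/(6·2)=1/303, b=Δ4−h4·(2M4+M5)/6=-295/303
t_q=13/2 → seg 3, τ=3/2; S=5+-337/303·τ+20/303·τ²+-26/2727·τ³=1393/404

  seg 0: a=4 b=-755/101 c=0 d=1457/2727
  seg 1: a=-4 b=702/101 c=1457/303 d=-1139/303
  seg 2: a=4 b=1603/303 c=-1960/303 d=220/101
  seg 3: a=5 b=-337/303 c=20/303 d=-26/2727
  seg 4: a=2 b=-295/303 c=-2/101 d=1/303
S(13/2) = 1393/404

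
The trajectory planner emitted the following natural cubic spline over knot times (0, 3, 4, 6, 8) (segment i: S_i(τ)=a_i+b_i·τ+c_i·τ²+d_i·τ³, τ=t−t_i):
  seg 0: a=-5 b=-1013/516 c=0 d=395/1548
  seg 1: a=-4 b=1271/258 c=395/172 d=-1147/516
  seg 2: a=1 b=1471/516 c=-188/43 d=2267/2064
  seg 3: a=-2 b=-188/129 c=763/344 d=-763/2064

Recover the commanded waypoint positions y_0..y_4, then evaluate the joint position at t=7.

y_0 = S_0(0) = a_0 = -5
y_1 = S_1(0) = a_1 = -4
y_2 = S_2(0) = a_2 = 1
y_3 = S_3(0) = a_3 = -2
y_4 = S_3(2) = 1
t_q=7 is in segment 3 (τ=1); S_3(τ)=-1107/688

y_0=-5 y_1=-4 y_2=1 y_3=-2 y_4=1
S(7) = -1107/688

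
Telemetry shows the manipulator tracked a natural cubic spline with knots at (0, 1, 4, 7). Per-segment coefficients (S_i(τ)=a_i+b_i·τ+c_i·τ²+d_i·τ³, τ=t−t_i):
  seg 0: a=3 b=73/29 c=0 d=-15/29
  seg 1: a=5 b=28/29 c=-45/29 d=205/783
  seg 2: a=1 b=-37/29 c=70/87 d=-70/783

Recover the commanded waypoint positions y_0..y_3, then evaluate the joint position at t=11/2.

y_0=3 y_1=5 y_2=1 y_3=2
S(11/2) = 69/116

y_0 = S_0(0) = a_0 = 3
y_1 = S_1(0) = a_1 = 5
y_2 = S_2(0) = a_2 = 1
y_3 = S_2(3) = 2
t_q=11/2 is in segment 2 (τ=3/2); S_2(τ)=69/116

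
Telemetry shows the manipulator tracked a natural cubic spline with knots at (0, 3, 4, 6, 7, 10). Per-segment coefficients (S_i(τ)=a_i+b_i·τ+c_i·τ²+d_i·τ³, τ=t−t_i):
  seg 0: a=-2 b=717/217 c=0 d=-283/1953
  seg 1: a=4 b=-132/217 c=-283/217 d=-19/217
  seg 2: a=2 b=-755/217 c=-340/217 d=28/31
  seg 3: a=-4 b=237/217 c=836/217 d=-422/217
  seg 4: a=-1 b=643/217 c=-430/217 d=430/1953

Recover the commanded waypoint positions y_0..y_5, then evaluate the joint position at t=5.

y_0=-2 y_1=4 y_2=2 y_3=-4 y_4=-1 y_5=-4
S(5) = -15/7

y_0 = S_0(0) = a_0 = -2
y_1 = S_1(0) = a_1 = 4
y_2 = S_2(0) = a_2 = 2
y_3 = S_3(0) = a_3 = -4
y_4 = S_4(0) = a_4 = -1
y_5 = S_4(3) = -4
t_q=5 is in segment 2 (τ=1); S_2(τ)=-15/7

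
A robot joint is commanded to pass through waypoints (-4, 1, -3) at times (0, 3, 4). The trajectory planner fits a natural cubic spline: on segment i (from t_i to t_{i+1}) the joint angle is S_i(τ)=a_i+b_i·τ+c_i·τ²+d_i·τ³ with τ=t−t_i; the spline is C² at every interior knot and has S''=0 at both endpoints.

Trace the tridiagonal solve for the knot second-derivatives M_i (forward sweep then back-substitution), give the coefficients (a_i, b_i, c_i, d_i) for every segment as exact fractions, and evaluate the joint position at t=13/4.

Δ: Δ0=5/3, Δ1=-4
row 1: diag=8, rhs=-34; c'=1/8, d'=-17/4
back: M1=-17/4
M: M0=0, M1=-17/4, M2=0
seg 0: a=-4, c=M0/2=0, d=(M1−M0)/(6·3)=-17/72, b=Δ0−h0·(2M0+M1)/6=91/24
seg 1: a=1, c=M1/2=-17/8, d=(M2−M1)/(6·1)=17/24, b=Δ1−h1·(2M1+M2)/6=-31/12
t_q=13/4 → seg 1, τ=1/4; S=1+-31/12·τ+-17/8·τ²+17/24·τ³=119/512

  seg 0: a=-4 b=91/24 c=0 d=-17/72
  seg 1: a=1 b=-31/12 c=-17/8 d=17/24
S(13/4) = 119/512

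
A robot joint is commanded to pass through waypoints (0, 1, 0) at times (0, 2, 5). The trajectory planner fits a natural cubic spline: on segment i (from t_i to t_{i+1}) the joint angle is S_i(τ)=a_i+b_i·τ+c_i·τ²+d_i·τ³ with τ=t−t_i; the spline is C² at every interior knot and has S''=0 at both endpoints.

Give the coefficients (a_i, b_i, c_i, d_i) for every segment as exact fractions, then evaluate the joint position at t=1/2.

  seg 0: a=0 b=2/3 c=0 d=-1/24
  seg 1: a=1 b=1/6 c=-1/4 d=1/36
S(1/2) = 21/64

Δ: Δ0=1/2, Δ1=-1/3
row 1: diag=10, rhs=-5; c'=3/10, d'=-1/2
back: M1=-1/2
M: M0=0, M1=-1/2, M2=0
seg 0: a=0, c=M0/2=0, d=(M1−M0)/(6·2)=-1/24, b=Δ0−h0·(2M0+M1)/6=2/3
seg 1: a=1, c=M1/2=-1/4, d=(M2−M1)/(6·3)=1/36, b=Δ1−h1·(2M1+M2)/6=1/6
t_q=1/2 → seg 0, τ=1/2; S=0+2/3·τ+0·τ²+-1/24·τ³=21/64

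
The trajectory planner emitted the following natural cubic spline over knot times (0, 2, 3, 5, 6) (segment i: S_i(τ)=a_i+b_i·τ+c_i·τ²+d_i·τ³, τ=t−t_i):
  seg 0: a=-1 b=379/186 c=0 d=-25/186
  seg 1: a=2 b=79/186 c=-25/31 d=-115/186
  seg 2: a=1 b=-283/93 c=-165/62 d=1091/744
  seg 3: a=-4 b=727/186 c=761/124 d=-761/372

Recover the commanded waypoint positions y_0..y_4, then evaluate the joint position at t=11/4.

y_0=-1 y_1=2 y_2=1 y_3=-4 y_4=4
S(11/4) = 6365/3968

y_0 = S_0(0) = a_0 = -1
y_1 = S_1(0) = a_1 = 2
y_2 = S_2(0) = a_2 = 1
y_3 = S_3(0) = a_3 = -4
y_4 = S_3(1) = 4
t_q=11/4 is in segment 1 (τ=3/4); S_1(τ)=6365/3968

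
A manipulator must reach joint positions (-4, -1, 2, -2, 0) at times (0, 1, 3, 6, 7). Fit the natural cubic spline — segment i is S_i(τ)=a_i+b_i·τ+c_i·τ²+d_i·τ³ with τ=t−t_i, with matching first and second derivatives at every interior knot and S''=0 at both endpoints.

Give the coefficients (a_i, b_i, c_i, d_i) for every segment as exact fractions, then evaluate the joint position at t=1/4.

  seg 0: a=-4 b=7339/2364 c=0 d=-247/2364
  seg 1: a=-1 b=3299/1182 c=-247/788 d=-785/4728
  seg 2: a=2 b=-269/591 c=-258/197 d=601/1773
  seg 3: a=-2 b=496/591 c=343/197 d=-343/591
S(1/4) = -162669/50432

Δ: Δ0=3, Δ1=3/2, Δ2=-4/3, Δ3=2
row 1: diag=6, rhs=-9; c'=1/3, d'=-3/2
row 2: denom=10−2·1/3=28/3; d'=(-17−2·-3/2)/(28/3)=-3/2
row 3: denom=8−3·9/28=197/28; d'=(20−3·-3/2)/(197/28)=686/197
back: M3=686/197
back: M2=-3/2−9/28·686/197=-516/197
back: M1=-3/2−1/3·-516/197=-247/394
M: M0=0, M1=-247/394, M2=-516/197, M3=686/197, M4=0
seg 0: a=-4, c=M0/2=0, d=(M1−M0)/(6·1)=-247/2364, b=Δ0−h0·(2M0+M1)/6=7339/2364
seg 1: a=-1, c=M1/2=-247/788, d=(M2−M1)/(6·2)=-785/4728, b=Δ1−h1·(2M1+M2)/6=3299/1182
seg 2: a=2, c=M2/2=-258/197, d=(M3−M2)/(6·3)=601/1773, b=Δ2−h2·(2M2+M3)/6=-269/591
seg 3: a=-2, c=M3/2=343/197, d=(M4−M3)/(6·1)=-343/591, b=Δ3−h3·(2M3+M4)/6=496/591
t_q=1/4 → seg 0, τ=1/4; S=-4+7339/2364·τ+0·τ²+-247/2364·τ³=-162669/50432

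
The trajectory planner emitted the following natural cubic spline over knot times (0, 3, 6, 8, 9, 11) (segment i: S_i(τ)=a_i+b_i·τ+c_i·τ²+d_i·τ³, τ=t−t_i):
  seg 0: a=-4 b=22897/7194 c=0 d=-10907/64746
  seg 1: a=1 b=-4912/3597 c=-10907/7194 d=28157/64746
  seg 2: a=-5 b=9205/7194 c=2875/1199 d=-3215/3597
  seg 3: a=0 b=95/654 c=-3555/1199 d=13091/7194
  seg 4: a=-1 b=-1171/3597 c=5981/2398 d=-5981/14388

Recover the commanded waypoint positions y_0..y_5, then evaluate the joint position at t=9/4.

y_0=-4 y_1=1 y_2=-5 y_3=0 y_4=-1 y_5=5
S(9/4) = 190679/153472

y_0 = S_0(0) = a_0 = -4
y_1 = S_1(0) = a_1 = 1
y_2 = S_2(0) = a_2 = -5
y_3 = S_3(0) = a_3 = 0
y_4 = S_4(0) = a_4 = -1
y_5 = S_4(2) = 5
t_q=9/4 is in segment 0 (τ=9/4); S_0(τ)=190679/153472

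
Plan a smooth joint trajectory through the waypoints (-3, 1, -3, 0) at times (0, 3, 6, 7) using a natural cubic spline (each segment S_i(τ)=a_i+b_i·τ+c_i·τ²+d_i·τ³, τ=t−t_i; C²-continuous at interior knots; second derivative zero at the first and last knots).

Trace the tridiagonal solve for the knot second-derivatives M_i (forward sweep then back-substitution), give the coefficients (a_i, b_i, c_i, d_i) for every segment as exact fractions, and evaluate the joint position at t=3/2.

  seg 0: a=-3 b=73/29 c=0 d=-103/783
  seg 1: a=1 b=-30/29 c=-103/87 d=283/783
  seg 2: a=-3 b=47/29 c=60/29 d=-20/29
S(3/2) = 77/232

Δ: Δ0=4/3, Δ1=-4/3, Δ2=3
row 1: diag=12, rhs=-16; c'=1/4, d'=-4/3
row 2: denom=8−3·1/4=29/4; d'=(26−3·-4/3)/(29/4)=120/29
back: M2=120/29
back: M1=-4/3−1/4·120/29=-206/87
M: M0=0, M1=-206/87, M2=120/29, M3=0
seg 0: a=-3, c=M0/2=0, d=(M1−M0)/(6·3)=-103/783, b=Δ0−h0·(2M0+M1)/6=73/29
seg 1: a=1, c=M1/2=-103/87, d=(M2−M1)/(6·3)=283/783, b=Δ1−h1·(2M1+M2)/6=-30/29
seg 2: a=-3, c=M2/2=60/29, d=(M3−M2)/(6·1)=-20/29, b=Δ2−h2·(2M2+M3)/6=47/29
t_q=3/2 → seg 0, τ=3/2; S=-3+73/29·τ+0·τ²+-103/783·τ³=77/232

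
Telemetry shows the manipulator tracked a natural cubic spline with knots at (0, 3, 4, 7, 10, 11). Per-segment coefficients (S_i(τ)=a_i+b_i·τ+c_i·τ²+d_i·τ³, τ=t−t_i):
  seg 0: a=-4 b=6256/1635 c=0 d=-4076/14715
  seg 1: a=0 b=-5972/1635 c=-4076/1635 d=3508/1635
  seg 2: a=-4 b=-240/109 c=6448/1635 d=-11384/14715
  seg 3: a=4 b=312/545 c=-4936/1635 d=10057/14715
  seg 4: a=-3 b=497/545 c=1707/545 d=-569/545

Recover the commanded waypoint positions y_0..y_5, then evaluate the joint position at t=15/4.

y_0=-4 y_1=0 y_2=-4 y_3=4 y_4=-3 y_5=0
S(15/4) = -28223/8720

y_0 = S_0(0) = a_0 = -4
y_1 = S_1(0) = a_1 = 0
y_2 = S_2(0) = a_2 = -4
y_3 = S_3(0) = a_3 = 4
y_4 = S_4(0) = a_4 = -3
y_5 = S_4(1) = 0
t_q=15/4 is in segment 1 (τ=3/4); S_1(τ)=-28223/8720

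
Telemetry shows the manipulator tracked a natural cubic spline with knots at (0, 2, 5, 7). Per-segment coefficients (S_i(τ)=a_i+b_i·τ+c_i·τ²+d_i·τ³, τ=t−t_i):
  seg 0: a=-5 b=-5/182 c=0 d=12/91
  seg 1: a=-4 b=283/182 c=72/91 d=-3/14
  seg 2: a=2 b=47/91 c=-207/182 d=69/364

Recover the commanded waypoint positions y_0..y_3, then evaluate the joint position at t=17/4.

y_0 = S_0(0) = a_0 = -5
y_1 = S_1(0) = a_1 = -4
y_2 = S_2(0) = a_2 = 2
y_3 = S_2(2) = 0
t_q=17/4 is in segment 1 (τ=9/4); S_1(τ)=12385/11648

y_0=-5 y_1=-4 y_2=2 y_3=0
S(17/4) = 12385/11648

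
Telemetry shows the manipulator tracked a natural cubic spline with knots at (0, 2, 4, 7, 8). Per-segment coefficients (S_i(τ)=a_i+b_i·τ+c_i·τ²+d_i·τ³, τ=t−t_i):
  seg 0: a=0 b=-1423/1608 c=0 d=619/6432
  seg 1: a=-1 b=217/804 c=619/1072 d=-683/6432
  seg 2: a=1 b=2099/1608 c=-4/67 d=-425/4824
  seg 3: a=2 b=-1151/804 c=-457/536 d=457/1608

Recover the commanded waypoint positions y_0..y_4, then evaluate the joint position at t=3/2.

y_0=0 y_1=-1 y_2=1 y_3=2 y_4=0
S(3/2) = -17197/17152

y_0 = S_0(0) = a_0 = 0
y_1 = S_1(0) = a_1 = -1
y_2 = S_2(0) = a_2 = 1
y_3 = S_3(0) = a_3 = 2
y_4 = S_3(1) = 0
t_q=3/2 is in segment 0 (τ=3/2); S_0(τ)=-17197/17152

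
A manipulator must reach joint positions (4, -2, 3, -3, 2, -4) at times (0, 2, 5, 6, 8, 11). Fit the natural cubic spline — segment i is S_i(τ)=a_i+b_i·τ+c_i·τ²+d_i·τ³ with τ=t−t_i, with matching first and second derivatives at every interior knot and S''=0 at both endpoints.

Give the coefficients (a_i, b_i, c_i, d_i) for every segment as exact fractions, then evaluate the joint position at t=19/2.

  seg 0: a=4 b=-4714/969 c=0 d=1807/3876
  seg 1: a=-2 b=707/969 c=1807/646 d=-14447/17442
  seg 2: a=3 b=-553/114 c=-4513/969 d=6799/1938
  seg 3: a=-3 b=-1176/323 c=11371/1938 d=-10841/7752
  seg 4: a=2 b=5905/1938 c=-9781/3876 d=9781/34884
S(19/2) = 19007/10336

Δ: Δ0=-3, Δ1=5/3, Δ2=-6, Δ3=5/2, Δ4=-2
row 1: diag=10, rhs=28; c'=3/10, d'=14/5
row 2: denom=8−3·3/10=71/10; d'=(-46−3·14/5)/(71/10)=-544/71
row 3: denom=6−1·10/71=416/71; d'=(51−1·-544/71)/(416/71)=4165/416
row 4: denom=10−2·71/208=969/104; d'=(-27−2·4165/416)/(969/104)=-9781/1938
back: M4=-9781/1938
back: M3=4165/416−71/208·-9781/1938=11371/969
back: M2=-544/71−10/71·11371/969=-9026/969
back: M1=14/5−3/10·-9026/969=1807/323
M: M0=0, M1=1807/323, M2=-9026/969, M3=11371/969, M4=-9781/1938, M5=0
seg 0: a=4, c=M0/2=0, d=(M1−M0)/(6·2)=1807/3876, b=Δ0−h0·(2M0+M1)/6=-4714/969
seg 1: a=-2, c=M1/2=1807/646, d=(M2−M1)/(6·3)=-14447/17442, b=Δ1−h1·(2M1+M2)/6=707/969
seg 2: a=3, c=M2/2=-4513/969, d=(M3−M2)/(6·1)=6799/1938, b=Δ2−h2·(2M2+M3)/6=-553/114
seg 3: a=-3, c=M3/2=11371/1938, d=(M4−M3)/(6·2)=-10841/7752, b=Δ3−h3·(2M3+M4)/6=-1176/323
seg 4: a=2, c=M4/2=-9781/3876, d=(M5−M4)/(6·3)=9781/34884, b=Δ4−h4·(2M4+M5)/6=5905/1938
t_q=19/2 → seg 4, τ=3/2; S=2+5905/1938·τ+-9781/3876·τ²+9781/34884·τ³=19007/10336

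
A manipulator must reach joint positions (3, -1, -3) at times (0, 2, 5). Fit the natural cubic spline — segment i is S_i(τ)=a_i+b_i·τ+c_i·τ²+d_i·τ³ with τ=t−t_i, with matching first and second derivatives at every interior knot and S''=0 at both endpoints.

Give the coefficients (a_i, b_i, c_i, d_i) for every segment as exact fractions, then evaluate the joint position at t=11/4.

Δ: Δ0=-2, Δ1=-2/3
row 1: diag=10, rhs=8; c'=3/10, d'=4/5
back: M1=4/5
M: M0=0, M1=4/5, M2=0
seg 0: a=3, c=M0/2=0, d=(M1−M0)/(6·2)=1/15, b=Δ0−h0·(2M0+M1)/6=-34/15
seg 1: a=-1, c=M1/2=2/5, d=(M2−M1)/(6·3)=-2/45, b=Δ1−h1·(2M1+M2)/6=-22/15
t_q=11/4 → seg 1, τ=3/4; S=-1+-22/15·τ+2/5·τ²+-2/45·τ³=-303/160

  seg 0: a=3 b=-34/15 c=0 d=1/15
  seg 1: a=-1 b=-22/15 c=2/5 d=-2/45
S(11/4) = -303/160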